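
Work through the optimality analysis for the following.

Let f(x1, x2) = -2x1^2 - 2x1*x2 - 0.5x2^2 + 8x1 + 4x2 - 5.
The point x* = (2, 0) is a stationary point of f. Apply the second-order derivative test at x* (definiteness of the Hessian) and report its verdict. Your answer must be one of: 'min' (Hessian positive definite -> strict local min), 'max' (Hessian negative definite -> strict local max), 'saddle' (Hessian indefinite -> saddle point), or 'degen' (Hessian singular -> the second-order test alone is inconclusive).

Compute the Hessian H = grad^2 f:
  H = [[-4, -2], [-2, -1]]
Verify stationarity: grad f(x*) = H x* + g = (0, 0).
Eigenvalues of H: -5, 0.
H has a zero eigenvalue (singular; negative semidefinite but not definite), so H is neither positive definite, negative definite, nor indefinite. The second-order test alone is inconclusive -> degen.
(Indeed, f is constant along the null direction of H through x*, so x* is not a strict local extremum.)

degen


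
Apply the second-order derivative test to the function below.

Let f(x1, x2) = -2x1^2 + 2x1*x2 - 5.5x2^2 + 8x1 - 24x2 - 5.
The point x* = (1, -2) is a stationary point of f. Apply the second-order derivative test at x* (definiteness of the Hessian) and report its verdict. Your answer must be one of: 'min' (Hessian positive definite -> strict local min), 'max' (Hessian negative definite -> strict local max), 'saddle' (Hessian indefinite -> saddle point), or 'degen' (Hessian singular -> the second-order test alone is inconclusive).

Compute the Hessian H = grad^2 f:
  H = [[-4, 2], [2, -11]]
Verify stationarity: grad f(x*) = H x* + g = (0, 0).
Eigenvalues of H: -11.5311, -3.4689.
Both eigenvalues < 0, so H is negative definite -> x* is a strict local max.

max


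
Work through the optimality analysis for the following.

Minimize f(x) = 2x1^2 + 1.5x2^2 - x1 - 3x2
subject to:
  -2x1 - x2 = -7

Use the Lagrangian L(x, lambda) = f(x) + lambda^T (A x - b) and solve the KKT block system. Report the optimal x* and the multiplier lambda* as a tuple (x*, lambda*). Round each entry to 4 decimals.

Form the Lagrangian:
  L(x, lambda) = (1/2) x^T Q x + c^T x + lambda^T (A x - b)
Stationarity (grad_x L = 0): Q x + c + A^T lambda = 0.
Primal feasibility: A x = b.

This gives the KKT block system:
  [ Q   A^T ] [ x     ]   [-c ]
  [ A    0  ] [ lambda ] = [ b ]

Solving the linear system:
  x*      = (2.3125, 2.375)
  lambda* = (4.125)
  f(x*)   = 9.7188

x* = (2.3125, 2.375), lambda* = (4.125)


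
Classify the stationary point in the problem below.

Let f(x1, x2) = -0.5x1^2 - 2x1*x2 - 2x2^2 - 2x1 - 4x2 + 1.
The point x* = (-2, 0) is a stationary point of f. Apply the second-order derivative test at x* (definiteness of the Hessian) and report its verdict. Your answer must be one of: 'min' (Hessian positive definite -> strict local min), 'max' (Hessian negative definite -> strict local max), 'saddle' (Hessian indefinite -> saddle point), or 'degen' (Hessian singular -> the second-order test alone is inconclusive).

Compute the Hessian H = grad^2 f:
  H = [[-1, -2], [-2, -4]]
Verify stationarity: grad f(x*) = H x* + g = (0, 0).
Eigenvalues of H: -5, 0.
H has a zero eigenvalue (singular; negative semidefinite but not definite), so H is neither positive definite, negative definite, nor indefinite. The second-order test alone is inconclusive -> degen.
(Indeed, f is constant along the null direction of H through x*, so x* is not a strict local extremum.)

degen


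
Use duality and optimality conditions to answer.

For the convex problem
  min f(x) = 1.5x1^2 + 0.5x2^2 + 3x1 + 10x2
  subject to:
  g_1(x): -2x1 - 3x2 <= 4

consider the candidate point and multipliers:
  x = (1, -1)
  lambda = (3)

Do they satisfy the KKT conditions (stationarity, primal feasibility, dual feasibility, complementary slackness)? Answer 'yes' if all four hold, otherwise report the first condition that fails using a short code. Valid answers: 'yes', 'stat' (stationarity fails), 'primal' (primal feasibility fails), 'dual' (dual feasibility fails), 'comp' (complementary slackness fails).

Gradient of f: grad f(x) = Q x + c = (6, 9)
Constraint values g_i(x) = a_i^T x - b_i:
  g_1((1, -1)) = -3
Stationarity residual: grad f(x) + sum_i lambda_i a_i = (0, 0)
  -> stationarity OK
Primal feasibility (all g_i <= 0): OK
Dual feasibility (all lambda_i >= 0): OK
Complementary slackness (lambda_i * g_i(x) = 0 for all i): FAILS

Verdict: the first failing condition is complementary_slackness -> comp.

comp


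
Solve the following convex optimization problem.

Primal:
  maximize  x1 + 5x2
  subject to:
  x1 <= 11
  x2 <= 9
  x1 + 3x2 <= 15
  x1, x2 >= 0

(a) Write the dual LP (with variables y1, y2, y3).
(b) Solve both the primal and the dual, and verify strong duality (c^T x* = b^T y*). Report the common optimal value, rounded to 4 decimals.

The standard primal-dual pair for 'max c^T x s.t. A x <= b, x >= 0' is:
  Dual:  min b^T y  s.t.  A^T y >= c,  y >= 0.

So the dual LP is:
  minimize  11y1 + 9y2 + 15y3
  subject to:
    y1 + y3 >= 1
    y2 + 3y3 >= 5
    y1, y2, y3 >= 0

Solving the primal: x* = (0, 5).
  primal value c^T x* = 25.
Solving the dual: y* = (0, 0, 1.6667).
  dual value b^T y* = 25.
Strong duality: c^T x* = b^T y*. Confirmed.

25


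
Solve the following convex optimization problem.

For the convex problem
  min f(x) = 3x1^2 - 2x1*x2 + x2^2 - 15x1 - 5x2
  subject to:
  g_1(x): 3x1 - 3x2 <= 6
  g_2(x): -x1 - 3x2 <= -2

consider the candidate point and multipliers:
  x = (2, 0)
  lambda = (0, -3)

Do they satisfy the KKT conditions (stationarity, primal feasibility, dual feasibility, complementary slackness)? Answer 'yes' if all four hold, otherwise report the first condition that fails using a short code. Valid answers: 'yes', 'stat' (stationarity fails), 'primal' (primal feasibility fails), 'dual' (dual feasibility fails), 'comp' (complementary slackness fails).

Gradient of f: grad f(x) = Q x + c = (-3, -9)
Constraint values g_i(x) = a_i^T x - b_i:
  g_1((2, 0)) = 0
  g_2((2, 0)) = 0
Stationarity residual: grad f(x) + sum_i lambda_i a_i = (0, 0)
  -> stationarity OK
Primal feasibility (all g_i <= 0): OK
Dual feasibility (all lambda_i >= 0): FAILS
Complementary slackness (lambda_i * g_i(x) = 0 for all i): OK

Verdict: the first failing condition is dual_feasibility -> dual.

dual


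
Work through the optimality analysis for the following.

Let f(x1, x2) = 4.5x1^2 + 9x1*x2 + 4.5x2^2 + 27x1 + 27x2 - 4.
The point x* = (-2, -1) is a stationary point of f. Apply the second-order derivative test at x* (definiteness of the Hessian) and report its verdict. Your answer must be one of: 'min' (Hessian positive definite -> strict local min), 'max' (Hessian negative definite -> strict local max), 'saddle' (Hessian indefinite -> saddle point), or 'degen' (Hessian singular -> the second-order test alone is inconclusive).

Compute the Hessian H = grad^2 f:
  H = [[9, 9], [9, 9]]
Verify stationarity: grad f(x*) = H x* + g = (0, 0).
Eigenvalues of H: 0, 18.
H has a zero eigenvalue (singular; positive semidefinite but not definite), so H is neither positive definite, negative definite, nor indefinite. The second-order test alone is inconclusive -> degen.
(Indeed, f is constant along the null direction of H through x*, so x* is not a strict local extremum.)

degen


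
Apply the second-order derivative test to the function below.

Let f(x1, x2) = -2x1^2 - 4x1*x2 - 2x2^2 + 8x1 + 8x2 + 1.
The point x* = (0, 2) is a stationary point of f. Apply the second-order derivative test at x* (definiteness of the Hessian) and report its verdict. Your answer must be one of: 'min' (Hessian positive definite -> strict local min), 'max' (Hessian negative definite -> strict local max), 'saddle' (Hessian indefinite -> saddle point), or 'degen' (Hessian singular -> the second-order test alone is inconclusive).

Compute the Hessian H = grad^2 f:
  H = [[-4, -4], [-4, -4]]
Verify stationarity: grad f(x*) = H x* + g = (0, 0).
Eigenvalues of H: -8, 0.
H has a zero eigenvalue (singular; negative semidefinite but not definite), so H is neither positive definite, negative definite, nor indefinite. The second-order test alone is inconclusive -> degen.
(Indeed, f is constant along the null direction of H through x*, so x* is not a strict local extremum.)

degen


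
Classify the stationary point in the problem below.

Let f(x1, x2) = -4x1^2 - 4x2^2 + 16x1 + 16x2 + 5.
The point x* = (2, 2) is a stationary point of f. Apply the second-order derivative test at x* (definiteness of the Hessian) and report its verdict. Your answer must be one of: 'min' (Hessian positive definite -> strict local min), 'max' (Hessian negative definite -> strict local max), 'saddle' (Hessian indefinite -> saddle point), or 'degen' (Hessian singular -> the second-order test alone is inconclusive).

Compute the Hessian H = grad^2 f:
  H = [[-8, 0], [0, -8]]
Verify stationarity: grad f(x*) = H x* + g = (0, 0).
Eigenvalues of H: -8, -8.
Both eigenvalues < 0, so H is negative definite -> x* is a strict local max.

max


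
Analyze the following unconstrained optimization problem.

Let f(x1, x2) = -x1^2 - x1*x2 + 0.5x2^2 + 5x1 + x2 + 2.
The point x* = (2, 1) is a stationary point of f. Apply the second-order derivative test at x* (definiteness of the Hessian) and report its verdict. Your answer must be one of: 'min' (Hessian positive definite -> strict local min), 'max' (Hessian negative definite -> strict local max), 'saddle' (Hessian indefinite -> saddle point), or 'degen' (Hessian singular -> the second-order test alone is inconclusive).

Compute the Hessian H = grad^2 f:
  H = [[-2, -1], [-1, 1]]
Verify stationarity: grad f(x*) = H x* + g = (0, 0).
Eigenvalues of H: -2.3028, 1.3028.
Eigenvalues have mixed signs, so H is indefinite -> x* is a saddle point.

saddle


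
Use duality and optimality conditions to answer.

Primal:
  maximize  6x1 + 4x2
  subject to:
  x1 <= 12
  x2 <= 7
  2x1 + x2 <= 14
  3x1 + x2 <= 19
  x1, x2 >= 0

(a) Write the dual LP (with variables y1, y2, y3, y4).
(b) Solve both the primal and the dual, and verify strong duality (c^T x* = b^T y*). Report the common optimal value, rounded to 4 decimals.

The standard primal-dual pair for 'max c^T x s.t. A x <= b, x >= 0' is:
  Dual:  min b^T y  s.t.  A^T y >= c,  y >= 0.

So the dual LP is:
  minimize  12y1 + 7y2 + 14y3 + 19y4
  subject to:
    y1 + 2y3 + 3y4 >= 6
    y2 + y3 + y4 >= 4
    y1, y2, y3, y4 >= 0

Solving the primal: x* = (3.5, 7).
  primal value c^T x* = 49.
Solving the dual: y* = (0, 1, 3, 0).
  dual value b^T y* = 49.
Strong duality: c^T x* = b^T y*. Confirmed.

49


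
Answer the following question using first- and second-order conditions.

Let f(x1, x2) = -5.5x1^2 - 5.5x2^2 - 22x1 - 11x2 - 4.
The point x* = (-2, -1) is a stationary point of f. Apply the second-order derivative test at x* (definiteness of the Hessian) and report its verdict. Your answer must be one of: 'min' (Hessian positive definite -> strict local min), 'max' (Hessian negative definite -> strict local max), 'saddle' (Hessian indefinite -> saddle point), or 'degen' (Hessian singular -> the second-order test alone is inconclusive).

Compute the Hessian H = grad^2 f:
  H = [[-11, 0], [0, -11]]
Verify stationarity: grad f(x*) = H x* + g = (0, 0).
Eigenvalues of H: -11, -11.
Both eigenvalues < 0, so H is negative definite -> x* is a strict local max.

max


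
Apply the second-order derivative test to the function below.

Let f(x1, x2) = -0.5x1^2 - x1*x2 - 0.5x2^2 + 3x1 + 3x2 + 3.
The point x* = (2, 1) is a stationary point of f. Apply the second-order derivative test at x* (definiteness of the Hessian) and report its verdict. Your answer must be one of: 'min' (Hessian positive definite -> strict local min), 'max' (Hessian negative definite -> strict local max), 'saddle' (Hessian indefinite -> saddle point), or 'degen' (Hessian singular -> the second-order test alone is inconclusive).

Compute the Hessian H = grad^2 f:
  H = [[-1, -1], [-1, -1]]
Verify stationarity: grad f(x*) = H x* + g = (0, 0).
Eigenvalues of H: -2, 0.
H has a zero eigenvalue (singular; negative semidefinite but not definite), so H is neither positive definite, negative definite, nor indefinite. The second-order test alone is inconclusive -> degen.
(Indeed, f is constant along the null direction of H through x*, so x* is not a strict local extremum.)

degen


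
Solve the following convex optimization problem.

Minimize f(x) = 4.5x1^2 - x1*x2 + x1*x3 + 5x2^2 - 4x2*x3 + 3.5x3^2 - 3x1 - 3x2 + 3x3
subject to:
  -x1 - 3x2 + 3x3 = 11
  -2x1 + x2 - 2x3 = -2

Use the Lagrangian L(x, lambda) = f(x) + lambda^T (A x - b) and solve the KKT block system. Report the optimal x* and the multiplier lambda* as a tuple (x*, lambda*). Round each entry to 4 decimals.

Form the Lagrangian:
  L(x, lambda) = (1/2) x^T Q x + c^T x + lambda^T (A x - b)
Stationarity (grad_x L = 0): Q x + c + A^T lambda = 0.
Primal feasibility: A x = b.

This gives the KKT block system:
  [ Q   A^T ] [ x     ]   [-c ]
  [ A    0  ] [ lambda ] = [ b ]

Solving the linear system:
  x*      = (-1.4984, -1.3376, 1.8296)
  lambda* = (-8.2444, -2.537)
  f(x*)   = 49.8055

x* = (-1.4984, -1.3376, 1.8296), lambda* = (-8.2444, -2.537)


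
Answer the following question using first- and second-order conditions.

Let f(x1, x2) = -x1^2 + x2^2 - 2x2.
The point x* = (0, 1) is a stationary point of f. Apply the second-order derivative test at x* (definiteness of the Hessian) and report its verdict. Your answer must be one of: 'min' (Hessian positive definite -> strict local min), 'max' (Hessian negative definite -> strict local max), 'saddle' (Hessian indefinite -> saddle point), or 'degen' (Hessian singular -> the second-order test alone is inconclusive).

Compute the Hessian H = grad^2 f:
  H = [[-2, 0], [0, 2]]
Verify stationarity: grad f(x*) = H x* + g = (0, 0).
Eigenvalues of H: -2, 2.
Eigenvalues have mixed signs, so H is indefinite -> x* is a saddle point.

saddle


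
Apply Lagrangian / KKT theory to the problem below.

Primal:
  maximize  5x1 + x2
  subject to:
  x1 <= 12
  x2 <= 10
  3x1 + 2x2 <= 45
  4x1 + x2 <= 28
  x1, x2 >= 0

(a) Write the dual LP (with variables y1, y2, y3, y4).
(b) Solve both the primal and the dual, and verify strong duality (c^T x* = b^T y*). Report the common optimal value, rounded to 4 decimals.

The standard primal-dual pair for 'max c^T x s.t. A x <= b, x >= 0' is:
  Dual:  min b^T y  s.t.  A^T y >= c,  y >= 0.

So the dual LP is:
  minimize  12y1 + 10y2 + 45y3 + 28y4
  subject to:
    y1 + 3y3 + 4y4 >= 5
    y2 + 2y3 + y4 >= 1
    y1, y2, y3, y4 >= 0

Solving the primal: x* = (7, 0).
  primal value c^T x* = 35.
Solving the dual: y* = (0, 0, 0, 1.25).
  dual value b^T y* = 35.
Strong duality: c^T x* = b^T y*. Confirmed.

35


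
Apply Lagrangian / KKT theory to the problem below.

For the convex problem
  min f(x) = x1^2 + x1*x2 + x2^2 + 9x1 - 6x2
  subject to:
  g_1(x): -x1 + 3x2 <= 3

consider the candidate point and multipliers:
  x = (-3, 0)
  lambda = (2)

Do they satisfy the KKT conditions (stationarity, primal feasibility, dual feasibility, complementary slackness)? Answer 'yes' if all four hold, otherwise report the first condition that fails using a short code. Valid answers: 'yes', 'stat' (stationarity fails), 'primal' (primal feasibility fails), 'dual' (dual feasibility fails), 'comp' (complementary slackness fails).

Gradient of f: grad f(x) = Q x + c = (3, -9)
Constraint values g_i(x) = a_i^T x - b_i:
  g_1((-3, 0)) = 0
Stationarity residual: grad f(x) + sum_i lambda_i a_i = (1, -3)
  -> stationarity FAILS
Primal feasibility (all g_i <= 0): OK
Dual feasibility (all lambda_i >= 0): OK
Complementary slackness (lambda_i * g_i(x) = 0 for all i): OK

Verdict: the first failing condition is stationarity -> stat.

stat


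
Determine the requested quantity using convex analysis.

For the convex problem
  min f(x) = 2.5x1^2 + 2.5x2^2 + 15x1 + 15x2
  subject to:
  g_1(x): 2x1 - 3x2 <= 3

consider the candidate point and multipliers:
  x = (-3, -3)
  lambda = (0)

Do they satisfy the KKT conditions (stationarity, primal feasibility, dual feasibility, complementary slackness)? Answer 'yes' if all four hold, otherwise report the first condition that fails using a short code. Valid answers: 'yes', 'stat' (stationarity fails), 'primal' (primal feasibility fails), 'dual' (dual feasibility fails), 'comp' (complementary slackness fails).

Gradient of f: grad f(x) = Q x + c = (0, 0)
Constraint values g_i(x) = a_i^T x - b_i:
  g_1((-3, -3)) = 0
Stationarity residual: grad f(x) + sum_i lambda_i a_i = (0, 0)
  -> stationarity OK
Primal feasibility (all g_i <= 0): OK
Dual feasibility (all lambda_i >= 0): OK
Complementary slackness (lambda_i * g_i(x) = 0 for all i): OK

Verdict: yes, KKT holds.

yes


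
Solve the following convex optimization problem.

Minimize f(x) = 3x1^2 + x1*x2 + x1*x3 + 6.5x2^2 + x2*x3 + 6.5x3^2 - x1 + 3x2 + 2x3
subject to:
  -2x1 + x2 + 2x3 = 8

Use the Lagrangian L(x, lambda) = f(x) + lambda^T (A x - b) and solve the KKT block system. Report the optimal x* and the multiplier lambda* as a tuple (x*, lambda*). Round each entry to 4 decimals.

Form the Lagrangian:
  L(x, lambda) = (1/2) x^T Q x + c^T x + lambda^T (A x - b)
Stationarity (grad_x L = 0): Q x + c + A^T lambda = 0.
Primal feasibility: A x = b.

This gives the KKT block system:
  [ Q   A^T ] [ x     ]   [-c ]
  [ A    0  ] [ lambda ] = [ b ]

Solving the linear system:
  x*      = (-2.6054, 0.4572, 1.166)
  lambda* = (-7.5047)
  f(x*)   = 33.1732

x* = (-2.6054, 0.4572, 1.166), lambda* = (-7.5047)


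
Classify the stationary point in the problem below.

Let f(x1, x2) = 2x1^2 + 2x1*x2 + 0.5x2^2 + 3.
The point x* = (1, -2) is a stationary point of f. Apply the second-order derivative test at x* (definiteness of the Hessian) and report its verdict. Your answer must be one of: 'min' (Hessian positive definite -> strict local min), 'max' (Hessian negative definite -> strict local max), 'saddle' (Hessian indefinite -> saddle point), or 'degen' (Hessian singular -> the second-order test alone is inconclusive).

Compute the Hessian H = grad^2 f:
  H = [[4, 2], [2, 1]]
Verify stationarity: grad f(x*) = H x* + g = (0, 0).
Eigenvalues of H: 0, 5.
H has a zero eigenvalue (singular; positive semidefinite but not definite), so H is neither positive definite, negative definite, nor indefinite. The second-order test alone is inconclusive -> degen.
(Indeed, f is constant along the null direction of H through x*, so x* is not a strict local extremum.)

degen


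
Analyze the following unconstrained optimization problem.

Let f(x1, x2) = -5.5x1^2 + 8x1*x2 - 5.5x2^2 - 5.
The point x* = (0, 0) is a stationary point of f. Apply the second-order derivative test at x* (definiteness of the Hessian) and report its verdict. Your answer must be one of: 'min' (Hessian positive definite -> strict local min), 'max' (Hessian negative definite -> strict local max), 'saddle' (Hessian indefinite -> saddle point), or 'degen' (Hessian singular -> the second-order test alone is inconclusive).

Compute the Hessian H = grad^2 f:
  H = [[-11, 8], [8, -11]]
Verify stationarity: grad f(x*) = H x* + g = (0, 0).
Eigenvalues of H: -19, -3.
Both eigenvalues < 0, so H is negative definite -> x* is a strict local max.

max


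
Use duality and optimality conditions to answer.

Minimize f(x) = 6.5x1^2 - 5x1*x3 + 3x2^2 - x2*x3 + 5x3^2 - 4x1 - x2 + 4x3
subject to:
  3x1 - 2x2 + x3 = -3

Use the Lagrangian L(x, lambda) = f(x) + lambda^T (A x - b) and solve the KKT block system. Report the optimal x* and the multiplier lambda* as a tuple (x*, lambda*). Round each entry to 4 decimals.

Form the Lagrangian:
  L(x, lambda) = (1/2) x^T Q x + c^T x + lambda^T (A x - b)
Stationarity (grad_x L = 0): Q x + c + A^T lambda = 0.
Primal feasibility: A x = b.

This gives the KKT block system:
  [ Q   A^T ] [ x     ]   [-c ]
  [ A    0  ] [ lambda ] = [ b ]

Solving the linear system:
  x*      = (-0.3537, 0.6263, -0.6864)
  lambda* = (1.722)
  f(x*)   = 1.6044

x* = (-0.3537, 0.6263, -0.6864), lambda* = (1.722)


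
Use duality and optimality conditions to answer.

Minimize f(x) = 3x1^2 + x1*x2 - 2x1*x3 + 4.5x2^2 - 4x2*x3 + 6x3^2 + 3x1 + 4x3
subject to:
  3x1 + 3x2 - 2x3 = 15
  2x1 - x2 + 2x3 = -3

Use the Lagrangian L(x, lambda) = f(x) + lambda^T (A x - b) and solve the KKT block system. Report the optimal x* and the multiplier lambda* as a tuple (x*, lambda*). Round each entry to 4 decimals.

Form the Lagrangian:
  L(x, lambda) = (1/2) x^T Q x + c^T x + lambda^T (A x - b)
Stationarity (grad_x L = 0): Q x + c + A^T lambda = 0.
Primal feasibility: A x = b.

This gives the KKT block system:
  [ Q   A^T ] [ x     ]   [-c ]
  [ A    0  ] [ lambda ] = [ b ]

Solving the linear system:
  x*      = (1.3354, 2.6616, -1.5046)
  lambda* = (-8.811, 4.875)
  f(x*)   = 72.3887

x* = (1.3354, 2.6616, -1.5046), lambda* = (-8.811, 4.875)


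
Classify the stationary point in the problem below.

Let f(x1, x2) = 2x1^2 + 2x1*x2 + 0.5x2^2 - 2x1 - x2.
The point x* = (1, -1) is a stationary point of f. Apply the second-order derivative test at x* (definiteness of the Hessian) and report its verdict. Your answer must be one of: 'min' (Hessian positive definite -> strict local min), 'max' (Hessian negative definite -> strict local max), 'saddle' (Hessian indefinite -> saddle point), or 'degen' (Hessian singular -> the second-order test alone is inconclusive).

Compute the Hessian H = grad^2 f:
  H = [[4, 2], [2, 1]]
Verify stationarity: grad f(x*) = H x* + g = (0, 0).
Eigenvalues of H: 0, 5.
H has a zero eigenvalue (singular; positive semidefinite but not definite), so H is neither positive definite, negative definite, nor indefinite. The second-order test alone is inconclusive -> degen.
(Indeed, f is constant along the null direction of H through x*, so x* is not a strict local extremum.)

degen


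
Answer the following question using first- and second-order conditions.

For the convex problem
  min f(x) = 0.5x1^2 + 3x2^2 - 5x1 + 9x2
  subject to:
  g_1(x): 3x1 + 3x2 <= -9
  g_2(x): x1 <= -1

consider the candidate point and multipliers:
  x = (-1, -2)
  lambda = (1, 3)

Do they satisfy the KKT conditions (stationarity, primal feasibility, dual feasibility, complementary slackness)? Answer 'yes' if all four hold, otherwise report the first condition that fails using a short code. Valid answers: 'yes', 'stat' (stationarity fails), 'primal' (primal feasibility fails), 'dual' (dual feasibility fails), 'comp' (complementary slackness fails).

Gradient of f: grad f(x) = Q x + c = (-6, -3)
Constraint values g_i(x) = a_i^T x - b_i:
  g_1((-1, -2)) = 0
  g_2((-1, -2)) = 0
Stationarity residual: grad f(x) + sum_i lambda_i a_i = (0, 0)
  -> stationarity OK
Primal feasibility (all g_i <= 0): OK
Dual feasibility (all lambda_i >= 0): OK
Complementary slackness (lambda_i * g_i(x) = 0 for all i): OK

Verdict: yes, KKT holds.

yes


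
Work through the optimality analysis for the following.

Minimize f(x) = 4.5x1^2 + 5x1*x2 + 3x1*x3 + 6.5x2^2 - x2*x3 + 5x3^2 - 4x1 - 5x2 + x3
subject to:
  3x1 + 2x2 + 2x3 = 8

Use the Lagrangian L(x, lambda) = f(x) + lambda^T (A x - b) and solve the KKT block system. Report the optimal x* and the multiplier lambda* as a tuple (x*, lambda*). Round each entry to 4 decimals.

Form the Lagrangian:
  L(x, lambda) = (1/2) x^T Q x + c^T x + lambda^T (A x - b)
Stationarity (grad_x L = 0): Q x + c + A^T lambda = 0.
Primal feasibility: A x = b.

This gives the KKT block system:
  [ Q   A^T ] [ x     ]   [-c ]
  [ A    0  ] [ lambda ] = [ b ]

Solving the linear system:
  x*      = (1.8729, 0.6141, 0.5766)
  lambda* = (-5.8854)
  f(x*)   = 18.5488

x* = (1.8729, 0.6141, 0.5766), lambda* = (-5.8854)


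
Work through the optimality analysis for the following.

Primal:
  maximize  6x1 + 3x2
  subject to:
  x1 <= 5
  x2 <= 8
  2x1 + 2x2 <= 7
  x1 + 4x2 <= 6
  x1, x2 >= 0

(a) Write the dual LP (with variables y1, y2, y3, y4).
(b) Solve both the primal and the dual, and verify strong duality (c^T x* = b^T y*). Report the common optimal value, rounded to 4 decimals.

The standard primal-dual pair for 'max c^T x s.t. A x <= b, x >= 0' is:
  Dual:  min b^T y  s.t.  A^T y >= c,  y >= 0.

So the dual LP is:
  minimize  5y1 + 8y2 + 7y3 + 6y4
  subject to:
    y1 + 2y3 + y4 >= 6
    y2 + 2y3 + 4y4 >= 3
    y1, y2, y3, y4 >= 0

Solving the primal: x* = (3.5, 0).
  primal value c^T x* = 21.
Solving the dual: y* = (0, 0, 3, 0).
  dual value b^T y* = 21.
Strong duality: c^T x* = b^T y*. Confirmed.

21


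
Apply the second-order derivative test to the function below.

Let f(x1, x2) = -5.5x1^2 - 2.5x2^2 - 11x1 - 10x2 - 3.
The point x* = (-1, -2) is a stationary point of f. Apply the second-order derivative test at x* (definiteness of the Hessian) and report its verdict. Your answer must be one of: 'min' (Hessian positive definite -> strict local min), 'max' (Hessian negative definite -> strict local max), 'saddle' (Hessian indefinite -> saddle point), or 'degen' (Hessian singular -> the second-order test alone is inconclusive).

Compute the Hessian H = grad^2 f:
  H = [[-11, 0], [0, -5]]
Verify stationarity: grad f(x*) = H x* + g = (0, 0).
Eigenvalues of H: -11, -5.
Both eigenvalues < 0, so H is negative definite -> x* is a strict local max.

max


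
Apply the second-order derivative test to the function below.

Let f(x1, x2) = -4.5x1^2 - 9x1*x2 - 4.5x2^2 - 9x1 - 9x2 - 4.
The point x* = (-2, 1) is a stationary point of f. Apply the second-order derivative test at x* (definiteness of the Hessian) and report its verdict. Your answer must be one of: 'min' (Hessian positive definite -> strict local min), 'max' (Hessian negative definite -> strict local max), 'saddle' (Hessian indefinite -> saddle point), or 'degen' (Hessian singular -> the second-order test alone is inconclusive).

Compute the Hessian H = grad^2 f:
  H = [[-9, -9], [-9, -9]]
Verify stationarity: grad f(x*) = H x* + g = (0, 0).
Eigenvalues of H: -18, 0.
H has a zero eigenvalue (singular; negative semidefinite but not definite), so H is neither positive definite, negative definite, nor indefinite. The second-order test alone is inconclusive -> degen.
(Indeed, f is constant along the null direction of H through x*, so x* is not a strict local extremum.)

degen


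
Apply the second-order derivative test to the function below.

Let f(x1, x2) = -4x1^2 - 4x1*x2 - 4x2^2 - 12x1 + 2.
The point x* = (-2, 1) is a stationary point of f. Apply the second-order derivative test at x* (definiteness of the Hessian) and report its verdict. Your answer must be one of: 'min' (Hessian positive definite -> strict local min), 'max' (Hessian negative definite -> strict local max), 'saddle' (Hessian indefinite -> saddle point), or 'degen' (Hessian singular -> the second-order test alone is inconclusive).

Compute the Hessian H = grad^2 f:
  H = [[-8, -4], [-4, -8]]
Verify stationarity: grad f(x*) = H x* + g = (0, 0).
Eigenvalues of H: -12, -4.
Both eigenvalues < 0, so H is negative definite -> x* is a strict local max.

max


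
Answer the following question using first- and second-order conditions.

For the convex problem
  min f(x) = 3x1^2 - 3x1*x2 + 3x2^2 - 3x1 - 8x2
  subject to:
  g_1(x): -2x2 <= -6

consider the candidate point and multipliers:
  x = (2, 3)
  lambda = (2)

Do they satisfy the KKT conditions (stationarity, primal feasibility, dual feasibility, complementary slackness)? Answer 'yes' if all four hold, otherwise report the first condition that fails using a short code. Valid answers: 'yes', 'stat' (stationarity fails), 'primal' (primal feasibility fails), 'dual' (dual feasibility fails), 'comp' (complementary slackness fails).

Gradient of f: grad f(x) = Q x + c = (0, 4)
Constraint values g_i(x) = a_i^T x - b_i:
  g_1((2, 3)) = 0
Stationarity residual: grad f(x) + sum_i lambda_i a_i = (0, 0)
  -> stationarity OK
Primal feasibility (all g_i <= 0): OK
Dual feasibility (all lambda_i >= 0): OK
Complementary slackness (lambda_i * g_i(x) = 0 for all i): OK

Verdict: yes, KKT holds.

yes


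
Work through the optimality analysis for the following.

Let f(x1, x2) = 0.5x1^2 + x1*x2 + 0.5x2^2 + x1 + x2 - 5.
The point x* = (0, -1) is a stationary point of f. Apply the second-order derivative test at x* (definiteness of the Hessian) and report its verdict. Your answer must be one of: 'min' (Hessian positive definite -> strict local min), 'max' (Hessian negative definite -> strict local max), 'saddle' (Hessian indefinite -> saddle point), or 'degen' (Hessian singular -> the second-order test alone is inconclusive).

Compute the Hessian H = grad^2 f:
  H = [[1, 1], [1, 1]]
Verify stationarity: grad f(x*) = H x* + g = (0, 0).
Eigenvalues of H: 0, 2.
H has a zero eigenvalue (singular; positive semidefinite but not definite), so H is neither positive definite, negative definite, nor indefinite. The second-order test alone is inconclusive -> degen.
(Indeed, f is constant along the null direction of H through x*, so x* is not a strict local extremum.)

degen


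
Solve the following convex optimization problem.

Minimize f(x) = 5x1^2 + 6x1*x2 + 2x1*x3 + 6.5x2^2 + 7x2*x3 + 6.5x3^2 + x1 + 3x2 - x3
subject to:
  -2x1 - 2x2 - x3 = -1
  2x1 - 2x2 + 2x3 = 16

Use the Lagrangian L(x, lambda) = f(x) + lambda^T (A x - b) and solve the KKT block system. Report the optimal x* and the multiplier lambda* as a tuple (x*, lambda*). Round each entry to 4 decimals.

Form the Lagrangian:
  L(x, lambda) = (1/2) x^T Q x + c^T x + lambda^T (A x - b)
Stationarity (grad_x L = 0): Q x + c + A^T lambda = 0.
Primal feasibility: A x = b.

This gives the KKT block system:
  [ Q   A^T ] [ x     ]   [-c ]
  [ A    0  ] [ lambda ] = [ b ]

Solving the linear system:
  x*      = (2.5724, -3.1908, 2.2367)
  lambda* = (1.1661, -4.8604)
  f(x*)   = 34.8481

x* = (2.5724, -3.1908, 2.2367), lambda* = (1.1661, -4.8604)


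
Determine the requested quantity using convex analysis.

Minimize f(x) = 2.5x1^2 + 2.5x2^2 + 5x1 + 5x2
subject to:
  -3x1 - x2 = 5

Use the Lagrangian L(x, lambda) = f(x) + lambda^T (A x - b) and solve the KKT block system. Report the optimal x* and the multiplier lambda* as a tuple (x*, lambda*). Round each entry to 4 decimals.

Form the Lagrangian:
  L(x, lambda) = (1/2) x^T Q x + c^T x + lambda^T (A x - b)
Stationarity (grad_x L = 0): Q x + c + A^T lambda = 0.
Primal feasibility: A x = b.

This gives the KKT block system:
  [ Q   A^T ] [ x     ]   [-c ]
  [ A    0  ] [ lambda ] = [ b ]

Solving the linear system:
  x*      = (-1.3, -1.1)
  lambda* = (-0.5)
  f(x*)   = -4.75

x* = (-1.3, -1.1), lambda* = (-0.5)


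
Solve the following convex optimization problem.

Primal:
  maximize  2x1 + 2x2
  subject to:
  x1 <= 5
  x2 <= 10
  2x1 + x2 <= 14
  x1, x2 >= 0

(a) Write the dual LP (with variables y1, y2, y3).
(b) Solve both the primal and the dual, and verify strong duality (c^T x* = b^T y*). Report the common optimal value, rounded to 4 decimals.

The standard primal-dual pair for 'max c^T x s.t. A x <= b, x >= 0' is:
  Dual:  min b^T y  s.t.  A^T y >= c,  y >= 0.

So the dual LP is:
  minimize  5y1 + 10y2 + 14y3
  subject to:
    y1 + 2y3 >= 2
    y2 + y3 >= 2
    y1, y2, y3 >= 0

Solving the primal: x* = (2, 10).
  primal value c^T x* = 24.
Solving the dual: y* = (0, 1, 1).
  dual value b^T y* = 24.
Strong duality: c^T x* = b^T y*. Confirmed.

24


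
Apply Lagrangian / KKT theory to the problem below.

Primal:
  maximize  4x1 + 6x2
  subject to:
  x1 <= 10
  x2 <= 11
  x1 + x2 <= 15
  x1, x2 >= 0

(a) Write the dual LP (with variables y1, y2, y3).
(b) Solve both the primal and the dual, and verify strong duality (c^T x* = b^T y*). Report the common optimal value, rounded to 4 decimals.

The standard primal-dual pair for 'max c^T x s.t. A x <= b, x >= 0' is:
  Dual:  min b^T y  s.t.  A^T y >= c,  y >= 0.

So the dual LP is:
  minimize  10y1 + 11y2 + 15y3
  subject to:
    y1 + y3 >= 4
    y2 + y3 >= 6
    y1, y2, y3 >= 0

Solving the primal: x* = (4, 11).
  primal value c^T x* = 82.
Solving the dual: y* = (0, 2, 4).
  dual value b^T y* = 82.
Strong duality: c^T x* = b^T y*. Confirmed.

82


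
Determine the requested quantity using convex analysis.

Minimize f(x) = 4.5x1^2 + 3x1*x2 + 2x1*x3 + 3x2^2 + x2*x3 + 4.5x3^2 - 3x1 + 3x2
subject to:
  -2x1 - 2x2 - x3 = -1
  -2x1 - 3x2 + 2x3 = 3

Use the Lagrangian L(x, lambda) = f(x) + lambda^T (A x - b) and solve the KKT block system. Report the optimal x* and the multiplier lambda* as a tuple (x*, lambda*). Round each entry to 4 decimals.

Form the Lagrangian:
  L(x, lambda) = (1/2) x^T Q x + c^T x + lambda^T (A x - b)
Stationarity (grad_x L = 0): Q x + c + A^T lambda = 0.
Primal feasibility: A x = b.

This gives the KKT block system:
  [ Q   A^T ] [ x     ]   [-c ]
  [ A    0  ] [ lambda ] = [ b ]

Solving the linear system:
  x*      = (0.846, -0.868, 1.044)
  lambda* = (4.7726, -2.7237)
  f(x*)   = 3.901

x* = (0.846, -0.868, 1.044), lambda* = (4.7726, -2.7237)


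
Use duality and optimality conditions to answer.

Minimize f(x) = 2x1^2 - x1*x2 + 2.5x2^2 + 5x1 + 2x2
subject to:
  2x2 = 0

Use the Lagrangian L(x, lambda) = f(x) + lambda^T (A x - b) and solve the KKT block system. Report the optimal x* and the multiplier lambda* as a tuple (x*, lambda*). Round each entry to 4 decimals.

Form the Lagrangian:
  L(x, lambda) = (1/2) x^T Q x + c^T x + lambda^T (A x - b)
Stationarity (grad_x L = 0): Q x + c + A^T lambda = 0.
Primal feasibility: A x = b.

This gives the KKT block system:
  [ Q   A^T ] [ x     ]   [-c ]
  [ A    0  ] [ lambda ] = [ b ]

Solving the linear system:
  x*      = (-1.25, 0)
  lambda* = (-1.625)
  f(x*)   = -3.125

x* = (-1.25, 0), lambda* = (-1.625)


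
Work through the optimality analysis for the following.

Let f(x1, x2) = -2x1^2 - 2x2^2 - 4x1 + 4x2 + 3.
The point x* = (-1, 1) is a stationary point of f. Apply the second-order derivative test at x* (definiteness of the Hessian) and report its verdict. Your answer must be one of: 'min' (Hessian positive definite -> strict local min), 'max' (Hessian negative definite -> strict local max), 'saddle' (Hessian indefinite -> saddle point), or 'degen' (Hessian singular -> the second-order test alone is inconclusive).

Compute the Hessian H = grad^2 f:
  H = [[-4, 0], [0, -4]]
Verify stationarity: grad f(x*) = H x* + g = (0, 0).
Eigenvalues of H: -4, -4.
Both eigenvalues < 0, so H is negative definite -> x* is a strict local max.

max


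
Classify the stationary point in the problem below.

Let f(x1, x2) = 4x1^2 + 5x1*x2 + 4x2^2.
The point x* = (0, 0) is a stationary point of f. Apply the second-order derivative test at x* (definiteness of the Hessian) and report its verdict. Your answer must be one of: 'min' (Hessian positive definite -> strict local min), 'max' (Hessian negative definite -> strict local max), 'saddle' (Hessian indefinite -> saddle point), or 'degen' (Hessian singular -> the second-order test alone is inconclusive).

Compute the Hessian H = grad^2 f:
  H = [[8, 5], [5, 8]]
Verify stationarity: grad f(x*) = H x* + g = (0, 0).
Eigenvalues of H: 3, 13.
Both eigenvalues > 0, so H is positive definite -> x* is a strict local min.

min


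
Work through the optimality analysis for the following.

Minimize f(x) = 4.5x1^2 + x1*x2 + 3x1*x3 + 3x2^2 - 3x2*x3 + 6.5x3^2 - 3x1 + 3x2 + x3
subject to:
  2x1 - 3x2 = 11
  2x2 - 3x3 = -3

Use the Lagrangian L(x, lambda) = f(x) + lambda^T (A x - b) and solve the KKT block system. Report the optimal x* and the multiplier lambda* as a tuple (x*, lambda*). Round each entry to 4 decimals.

Form the Lagrangian:
  L(x, lambda) = (1/2) x^T Q x + c^T x + lambda^T (A x - b)
Stationarity (grad_x L = 0): Q x + c + A^T lambda = 0.
Primal feasibility: A x = b.

This gives the KKT block system:
  [ Q   A^T ] [ x     ]   [-c ]
  [ A    0  ] [ lambda ] = [ b ]

Solving the linear system:
  x*      = (1.4456, -2.7029, -0.802)
  lambda* = (-2.4509, 1.0068)
  f(x*)   = 8.3661

x* = (1.4456, -2.7029, -0.802), lambda* = (-2.4509, 1.0068)


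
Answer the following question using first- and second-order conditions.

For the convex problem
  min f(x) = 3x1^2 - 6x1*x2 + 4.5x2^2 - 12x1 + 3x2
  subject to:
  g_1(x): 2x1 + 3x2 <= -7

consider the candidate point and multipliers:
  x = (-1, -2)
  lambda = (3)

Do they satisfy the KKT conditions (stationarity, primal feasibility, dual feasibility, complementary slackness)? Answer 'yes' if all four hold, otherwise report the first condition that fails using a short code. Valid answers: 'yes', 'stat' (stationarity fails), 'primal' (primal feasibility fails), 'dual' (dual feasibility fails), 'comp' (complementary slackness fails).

Gradient of f: grad f(x) = Q x + c = (-6, -9)
Constraint values g_i(x) = a_i^T x - b_i:
  g_1((-1, -2)) = -1
Stationarity residual: grad f(x) + sum_i lambda_i a_i = (0, 0)
  -> stationarity OK
Primal feasibility (all g_i <= 0): OK
Dual feasibility (all lambda_i >= 0): OK
Complementary slackness (lambda_i * g_i(x) = 0 for all i): FAILS

Verdict: the first failing condition is complementary_slackness -> comp.

comp


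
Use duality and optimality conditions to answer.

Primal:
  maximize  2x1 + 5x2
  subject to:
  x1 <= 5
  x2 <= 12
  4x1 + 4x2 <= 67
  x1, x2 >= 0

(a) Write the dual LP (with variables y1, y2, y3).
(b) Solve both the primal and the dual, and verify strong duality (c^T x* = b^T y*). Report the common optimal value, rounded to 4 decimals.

The standard primal-dual pair for 'max c^T x s.t. A x <= b, x >= 0' is:
  Dual:  min b^T y  s.t.  A^T y >= c,  y >= 0.

So the dual LP is:
  minimize  5y1 + 12y2 + 67y3
  subject to:
    y1 + 4y3 >= 2
    y2 + 4y3 >= 5
    y1, y2, y3 >= 0

Solving the primal: x* = (4.75, 12).
  primal value c^T x* = 69.5.
Solving the dual: y* = (0, 3, 0.5).
  dual value b^T y* = 69.5.
Strong duality: c^T x* = b^T y*. Confirmed.

69.5


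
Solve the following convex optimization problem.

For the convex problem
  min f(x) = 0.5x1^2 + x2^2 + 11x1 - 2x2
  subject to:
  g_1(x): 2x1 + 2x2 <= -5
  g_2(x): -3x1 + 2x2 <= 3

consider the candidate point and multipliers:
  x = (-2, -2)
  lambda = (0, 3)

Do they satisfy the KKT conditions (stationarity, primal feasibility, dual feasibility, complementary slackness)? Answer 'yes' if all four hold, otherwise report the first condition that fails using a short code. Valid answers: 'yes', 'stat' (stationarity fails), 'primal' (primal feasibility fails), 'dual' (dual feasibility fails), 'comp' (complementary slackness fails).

Gradient of f: grad f(x) = Q x + c = (9, -6)
Constraint values g_i(x) = a_i^T x - b_i:
  g_1((-2, -2)) = -3
  g_2((-2, -2)) = -1
Stationarity residual: grad f(x) + sum_i lambda_i a_i = (0, 0)
  -> stationarity OK
Primal feasibility (all g_i <= 0): OK
Dual feasibility (all lambda_i >= 0): OK
Complementary slackness (lambda_i * g_i(x) = 0 for all i): FAILS

Verdict: the first failing condition is complementary_slackness -> comp.

comp


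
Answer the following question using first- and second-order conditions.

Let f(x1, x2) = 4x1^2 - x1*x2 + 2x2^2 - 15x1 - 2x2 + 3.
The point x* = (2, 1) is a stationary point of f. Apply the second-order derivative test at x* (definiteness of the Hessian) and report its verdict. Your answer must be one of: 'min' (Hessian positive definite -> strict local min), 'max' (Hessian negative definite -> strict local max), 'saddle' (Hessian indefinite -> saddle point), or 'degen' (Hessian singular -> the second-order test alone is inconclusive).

Compute the Hessian H = grad^2 f:
  H = [[8, -1], [-1, 4]]
Verify stationarity: grad f(x*) = H x* + g = (0, 0).
Eigenvalues of H: 3.7639, 8.2361.
Both eigenvalues > 0, so H is positive definite -> x* is a strict local min.

min


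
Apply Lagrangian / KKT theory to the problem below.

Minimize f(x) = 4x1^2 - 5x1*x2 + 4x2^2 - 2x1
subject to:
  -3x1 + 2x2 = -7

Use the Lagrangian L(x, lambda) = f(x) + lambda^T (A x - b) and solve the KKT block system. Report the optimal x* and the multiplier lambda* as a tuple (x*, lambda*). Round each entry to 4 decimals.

Form the Lagrangian:
  L(x, lambda) = (1/2) x^T Q x + c^T x + lambda^T (A x - b)
Stationarity (grad_x L = 0): Q x + c + A^T lambda = 0.
Primal feasibility: A x = b.

This gives the KKT block system:
  [ Q   A^T ] [ x     ]   [-c ]
  [ A    0  ] [ lambda ] = [ b ]

Solving the linear system:
  x*      = (2.4091, 0.1136)
  lambda* = (5.5682)
  f(x*)   = 17.0795

x* = (2.4091, 0.1136), lambda* = (5.5682)
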